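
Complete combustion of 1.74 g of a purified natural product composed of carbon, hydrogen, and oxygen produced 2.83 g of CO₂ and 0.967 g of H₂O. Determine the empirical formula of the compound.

mol C = 2.83 g CO₂ ÷ 44.009 g/mol = 0.06431 mol
mol H = 2 × 0.967 g H₂O ÷ 18.015 g/mol = 0.1074 mol
mass O = 1.74 − (0.7724 + 0.1082) = 0.8594 g → mol O = 0.8594 ÷ 15.999 = 0.05372 mol
Divide by the smallest (0.05372 mol): C 1.197, H 1.999, O 1.000
Multiplying each by 5 gives whole numbers: C 5.99, H 9.99, O 5.00

C6H10O5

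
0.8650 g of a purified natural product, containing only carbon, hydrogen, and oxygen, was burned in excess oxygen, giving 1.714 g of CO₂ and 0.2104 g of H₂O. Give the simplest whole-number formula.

C5H3O3

mol C = 1.714 g CO₂ ÷ 44.009 g/mol = 0.038947 mol
mol H = 2 × 0.2104 g H₂O ÷ 18.015 g/mol = 0.023358 mol
mass O = 0.8650 − (0.46779 + 0.023545) = 0.37367 g → mol O = 0.37367 ÷ 15.999 = 0.023356 mol
Divide by the smallest (0.023356 mol): C 1.668, H 1.000, O 1.000
Multiplying each by 3 gives whole numbers: C 5.00, H 3.00, O 3.00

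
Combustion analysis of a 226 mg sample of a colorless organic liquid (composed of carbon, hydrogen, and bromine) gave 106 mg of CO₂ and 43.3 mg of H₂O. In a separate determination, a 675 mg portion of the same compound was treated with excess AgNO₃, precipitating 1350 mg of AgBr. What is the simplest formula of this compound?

CH2Br

mol C = 0.106 g CO₂ ÷ 44.009 g/mol = 0.002409 mol
mol H = 2 × 0.0433 g H₂O ÷ 18.015 g/mol = 0.004807 mol
From the AgBr data: mol Br per gram of compound = (1.35 ÷ 187.772) ÷ 0.675 = 0.01065 mol/g, so in the 0.226 g combustion sample mol Br = 0.002407 mol
Divide by the smallest (0.002407 mol): C 1.001, H 1.997, Br 1.000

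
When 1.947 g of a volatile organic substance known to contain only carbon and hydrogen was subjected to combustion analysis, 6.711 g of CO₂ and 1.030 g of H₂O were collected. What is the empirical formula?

mol C = 6.711 g CO₂ ÷ 44.009 g/mol = 0.15249 mol
mol H = 2 × 1.030 g H₂O ÷ 18.015 g/mol = 0.11435 mol
Divide by the smallest (0.11435 mol): C 1.334, H 1.000
Multiplying each by 3 gives whole numbers: C 4.00, H 3.00

C4H3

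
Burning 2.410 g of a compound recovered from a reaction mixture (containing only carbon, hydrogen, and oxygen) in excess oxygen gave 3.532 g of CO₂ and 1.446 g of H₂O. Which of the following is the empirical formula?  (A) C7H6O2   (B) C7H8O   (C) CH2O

mol C = 3.532 g CO₂ ÷ 44.009 g/mol = 0.080256 mol
mol H = 2 × 1.446 g H₂O ÷ 18.015 g/mol = 0.16053 mol
mass O = 2.410 − (0.96396 + 0.16182) = 1.2842 g → mol O = 1.2842 ÷ 15.999 = 0.080269 mol
Divide by the smallest (0.080256 mol): C 1.000, H 2.000, O 1.000

(C) CH2O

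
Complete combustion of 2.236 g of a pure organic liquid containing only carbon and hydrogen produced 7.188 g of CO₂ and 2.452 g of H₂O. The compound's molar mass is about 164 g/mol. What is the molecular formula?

C12H20

mol C = 7.188 g CO₂ ÷ 44.009 g/mol = 0.16333 mol
mol H = 2 × 2.452 g H₂O ÷ 18.015 g/mol = 0.27222 mol
Divide by the smallest (0.16333 mol): C 1.000, H 1.667
Multiplying each by 3 gives whole numbers: C 3.00, H 5.00
Empirical formula: C3H5
Empirical-formula mass = 41.07 g/mol; 164 ÷ 41.07 ≈ 4, so the molecular formula is C12H20.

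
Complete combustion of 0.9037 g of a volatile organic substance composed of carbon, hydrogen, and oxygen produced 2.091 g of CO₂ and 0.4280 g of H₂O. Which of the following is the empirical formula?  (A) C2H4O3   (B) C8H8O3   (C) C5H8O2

(B) C8H8O3

mol C = 2.091 g CO₂ ÷ 44.009 g/mol = 0.047513 mol
mol H = 2 × 0.4280 g H₂O ÷ 18.015 g/mol = 0.047516 mol
mass O = 0.9037 − (0.57068 + 0.047896) = 0.28513 g → mol O = 0.28513 ÷ 15.999 = 0.017821 mol
Divide by the smallest (0.017821 mol): C 2.666, H 2.666, O 1.000
Multiplying each by 3 gives whole numbers: C 8.00, H 8.00, O 3.00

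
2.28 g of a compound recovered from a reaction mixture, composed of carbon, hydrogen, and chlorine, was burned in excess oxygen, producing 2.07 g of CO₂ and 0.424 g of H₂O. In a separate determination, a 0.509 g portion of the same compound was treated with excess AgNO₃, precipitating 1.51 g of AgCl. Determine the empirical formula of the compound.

CHCl

mol C = 2.07 g CO₂ ÷ 44.009 g/mol = 0.04704 mol
mol H = 2 × 0.424 g H₂O ÷ 18.015 g/mol = 0.04707 mol
From the AgCl data: mol Cl per gram of compound = (1.51 ÷ 143.318) ÷ 0.509 = 0.02070 mol/g, so in the 2.28 g combustion sample mol Cl = 0.04719 mol
Divide by the smallest (0.04704 mol): C 1.000, H 1.001, Cl 1.003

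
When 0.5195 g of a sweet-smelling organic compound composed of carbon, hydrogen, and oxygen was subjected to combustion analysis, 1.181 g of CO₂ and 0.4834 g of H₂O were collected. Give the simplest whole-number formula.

C3H6O

mol C = 1.181 g CO₂ ÷ 44.009 g/mol = 0.026835 mol
mol H = 2 × 0.4834 g H₂O ÷ 18.015 g/mol = 0.053666 mol
mass O = 0.5195 − (0.32232 + 0.054096) = 0.14308 g → mol O = 0.14308 ÷ 15.999 = 0.0089433 mol
Divide by the smallest (0.0089433 mol): C 3.001, H 6.001, O 1.000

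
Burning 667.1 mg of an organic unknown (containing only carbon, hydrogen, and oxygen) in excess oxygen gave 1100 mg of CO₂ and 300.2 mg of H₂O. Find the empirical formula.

C6H8O5

mol C = 1.100 g CO₂ ÷ 44.009 g/mol = 0.024995 mol
mol H = 2 × 0.3002 g H₂O ÷ 18.015 g/mol = 0.033328 mol
mass O = 0.6671 − (0.30021 + 0.033594) = 0.33329 g → mol O = 0.33329 ÷ 15.999 = 0.020832 mol
Divide by the smallest (0.020832 mol): C 1.200, H 1.600, O 1.000
Multiplying each by 5 gives whole numbers: C 6.00, H 8.00, O 5.00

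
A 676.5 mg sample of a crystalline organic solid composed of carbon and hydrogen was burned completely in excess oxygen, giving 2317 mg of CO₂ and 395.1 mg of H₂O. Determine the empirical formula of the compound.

C6H5

mol C = 2.317 g CO₂ ÷ 44.009 g/mol = 0.052648 mol
mol H = 2 × 0.3951 g H₂O ÷ 18.015 g/mol = 0.043863 mol
Divide by the smallest (0.043863 mol): C 1.200, H 1.000
Multiplying each by 5 gives whole numbers: C 6.00, H 5.00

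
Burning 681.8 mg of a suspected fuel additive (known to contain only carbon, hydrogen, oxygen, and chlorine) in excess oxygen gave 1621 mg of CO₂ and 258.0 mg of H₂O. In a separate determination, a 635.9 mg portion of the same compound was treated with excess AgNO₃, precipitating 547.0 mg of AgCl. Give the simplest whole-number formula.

C9H7ClO

mol C = 1.621 g CO₂ ÷ 44.009 g/mol = 0.036833 mol
mol H = 2 × 0.2580 g H₂O ÷ 18.015 g/mol = 0.028643 mol
From the AgCl data: mol Cl per gram of compound = (0.5470 ÷ 143.318) ÷ 0.6359 = 0.0060020 mol/g, so in the 0.6818 g combustion sample mol Cl = 0.0040922 mol
mass O = 0.6818 − (0.44241 + 0.028872 + 0.14507) = 0.065455 g → mol O = 0.065455 ÷ 15.999 = 0.0040912 mol
Divide by the smallest (0.0040912 mol): C 9.003, H 7.001, Cl 1.000, O 1.000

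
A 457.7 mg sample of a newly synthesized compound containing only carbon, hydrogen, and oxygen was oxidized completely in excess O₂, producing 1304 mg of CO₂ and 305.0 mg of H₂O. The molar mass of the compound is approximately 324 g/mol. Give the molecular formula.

C21H24O3

mol C = 1.304 g CO₂ ÷ 44.009 g/mol = 0.029630 mol
mol H = 2 × 0.3050 g H₂O ÷ 18.015 g/mol = 0.033861 mol
mass O = 0.4577 − (0.35589 + 0.034132) = 0.067679 g → mol O = 0.067679 ÷ 15.999 = 0.0042302 mol
Divide by the smallest (0.0042302 mol): C 7.004, H 8.005, O 1.000
Empirical formula: C7H8O
Empirical-formula mass = 108.14 g/mol; 324 ÷ 108.14 ≈ 3, so the molecular formula is C21H24O3.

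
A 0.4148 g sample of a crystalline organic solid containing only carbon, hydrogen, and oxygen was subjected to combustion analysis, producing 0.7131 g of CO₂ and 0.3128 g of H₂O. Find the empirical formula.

C7H15O5

mol C = 0.7131 g CO₂ ÷ 44.009 g/mol = 0.016204 mol
mol H = 2 × 0.3128 g H₂O ÷ 18.015 g/mol = 0.034727 mol
mass O = 0.4148 − (0.19462 + 0.035004) = 0.18518 g → mol O = 0.18518 ÷ 15.999 = 0.011574 mol
Divide by the smallest (0.011574 mol): C 1.400, H 3.000, O 1.000
Multiplying each by 5 gives whole numbers: C 7.00, H 15.00, O 5.00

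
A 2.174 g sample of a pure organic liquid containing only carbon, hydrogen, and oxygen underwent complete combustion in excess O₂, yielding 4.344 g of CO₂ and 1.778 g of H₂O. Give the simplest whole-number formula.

C2H4O

mol C = 4.344 g CO₂ ÷ 44.009 g/mol = 0.098707 mol
mol H = 2 × 1.778 g H₂O ÷ 18.015 g/mol = 0.19739 mol
mass O = 2.174 − (1.1856 + 0.19897) = 0.78946 g → mol O = 0.78946 ÷ 15.999 = 0.049344 mol
Divide by the smallest (0.049344 mol): C 2.000, H 4.000, O 1.000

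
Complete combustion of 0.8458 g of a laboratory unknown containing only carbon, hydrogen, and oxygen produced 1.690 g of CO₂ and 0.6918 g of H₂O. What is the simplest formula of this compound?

C2H4O

mol C = 1.690 g CO₂ ÷ 44.009 g/mol = 0.038401 mol
mol H = 2 × 0.6918 g H₂O ÷ 18.015 g/mol = 0.076803 mol
mass O = 0.8458 − (0.46124 + 0.077417) = 0.30715 g → mol O = 0.30715 ÷ 15.999 = 0.019198 mol
Divide by the smallest (0.019198 mol): C 2.000, H 4.001, O 1.000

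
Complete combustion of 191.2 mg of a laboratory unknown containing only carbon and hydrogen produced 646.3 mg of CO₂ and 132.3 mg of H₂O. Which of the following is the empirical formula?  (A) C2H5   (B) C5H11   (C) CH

mol C = 0.6463 g CO₂ ÷ 44.009 g/mol = 0.014686 mol
mol H = 2 × 0.1323 g H₂O ÷ 18.015 g/mol = 0.014688 mol
Divide by the smallest (0.014686 mol): C 1.000, H 1.000

(C) CH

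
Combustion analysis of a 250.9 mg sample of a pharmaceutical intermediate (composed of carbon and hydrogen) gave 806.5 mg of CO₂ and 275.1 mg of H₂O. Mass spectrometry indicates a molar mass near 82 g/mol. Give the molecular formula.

mol C = 0.8065 g CO₂ ÷ 44.009 g/mol = 0.018326 mol
mol H = 2 × 0.2751 g H₂O ÷ 18.015 g/mol = 0.030541 mol
Divide by the smallest (0.018326 mol): C 1.000, H 1.667
Multiplying each by 3 gives whole numbers: C 3.00, H 5.00
Empirical formula: C3H5
Empirical-formula mass = 41.07 g/mol; 82 ÷ 41.07 ≈ 2, so the molecular formula is C6H10.

C6H10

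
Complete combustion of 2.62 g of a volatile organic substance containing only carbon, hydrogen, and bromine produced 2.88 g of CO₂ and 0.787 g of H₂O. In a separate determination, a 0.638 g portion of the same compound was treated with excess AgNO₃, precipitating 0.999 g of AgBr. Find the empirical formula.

mol C = 2.88 g CO₂ ÷ 44.009 g/mol = 0.06544 mol
mol H = 2 × 0.787 g H₂O ÷ 18.015 g/mol = 0.08737 mol
From the AgBr data: mol Br per gram of compound = (0.999 ÷ 187.772) ÷ 0.638 = 0.008339 mol/g, so in the 2.62 g combustion sample mol Br = 0.02185 mol
Divide by the smallest (0.02185 mol): C 2.995, H 3.999, Br 1.000

C3H4Br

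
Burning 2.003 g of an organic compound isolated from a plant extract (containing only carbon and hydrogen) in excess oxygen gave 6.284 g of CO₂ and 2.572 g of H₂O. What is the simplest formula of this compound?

CH2

mol C = 6.284 g CO₂ ÷ 44.009 g/mol = 0.14279 mol
mol H = 2 × 2.572 g H₂O ÷ 18.015 g/mol = 0.28554 mol
Divide by the smallest (0.14279 mol): C 1.000, H 2.000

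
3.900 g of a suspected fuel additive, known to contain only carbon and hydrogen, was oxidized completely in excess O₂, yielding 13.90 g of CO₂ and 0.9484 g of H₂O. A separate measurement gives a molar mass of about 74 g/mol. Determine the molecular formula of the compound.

C6H2

mol C = 13.90 g CO₂ ÷ 44.009 g/mol = 0.31584 mol
mol H = 2 × 0.9484 g H₂O ÷ 18.015 g/mol = 0.10529 mol
Divide by the smallest (0.10529 mol): C 3.000, H 1.000
Empirical formula: C3H
Empirical-formula mass = 37.04 g/mol; 74 ÷ 37.04 ≈ 2, so the molecular formula is C6H2.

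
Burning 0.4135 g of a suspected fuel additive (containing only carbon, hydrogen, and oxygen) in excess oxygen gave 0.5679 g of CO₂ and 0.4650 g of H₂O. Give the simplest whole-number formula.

CH4O

mol C = 0.5679 g CO₂ ÷ 44.009 g/mol = 0.012904 mol
mol H = 2 × 0.4650 g H₂O ÷ 18.015 g/mol = 0.051624 mol
mass O = 0.4135 − (0.15499 + 0.052037) = 0.20647 g → mol O = 0.20647 ÷ 15.999 = 0.012905 mol
Divide by the smallest (0.012904 mol): C 1.000, H 4.001, O 1.000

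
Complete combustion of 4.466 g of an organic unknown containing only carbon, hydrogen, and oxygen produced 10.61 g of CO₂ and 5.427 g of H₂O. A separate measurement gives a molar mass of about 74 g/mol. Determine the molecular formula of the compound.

mol C = 10.61 g CO₂ ÷ 44.009 g/mol = 0.24109 mol
mol H = 2 × 5.427 g H₂O ÷ 18.015 g/mol = 0.60250 mol
mass O = 4.466 − (2.8957 + 0.60732) = 0.96299 g → mol O = 0.96299 ÷ 15.999 = 0.060190 mol
Divide by the smallest (0.060190 mol): C 4.005, H 10.010, O 1.000
Empirical formula: C4H10O
Empirical-formula mass = 74.12 g/mol; 74 ÷ 74.12 ≈ 1, so the molecular formula is C4H10O.

C4H10O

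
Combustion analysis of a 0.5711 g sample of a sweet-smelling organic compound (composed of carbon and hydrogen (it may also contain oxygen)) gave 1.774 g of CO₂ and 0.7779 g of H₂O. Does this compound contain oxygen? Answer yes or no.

mol C = 1.774 g CO₂ ÷ 44.009 g/mol = 0.040310 mol
mol H = 2 × 0.7779 g H₂O ÷ 18.015 g/mol = 0.086361 mol
C and H together account for 0.57121 g — essentially the entire 0.5711 g sample — so the compound contains no oxygen.

no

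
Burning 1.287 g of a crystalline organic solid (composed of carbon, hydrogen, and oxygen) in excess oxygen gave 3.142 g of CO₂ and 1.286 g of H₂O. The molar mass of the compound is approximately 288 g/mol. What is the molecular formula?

mol C = 3.142 g CO₂ ÷ 44.009 g/mol = 0.071394 mol
mol H = 2 × 1.286 g H₂O ÷ 18.015 g/mol = 0.14277 mol
mass O = 1.287 − (0.85752 + 0.14391) = 0.28557 g → mol O = 0.28557 ÷ 15.999 = 0.017849 mol
Divide by the smallest (0.017849 mol): C 4.000, H 7.999, O 1.000
Empirical formula: C4H8O
Empirical-formula mass = 72.11 g/mol; 288 ÷ 72.11 ≈ 4, so the molecular formula is C16H32O4.

C16H32O4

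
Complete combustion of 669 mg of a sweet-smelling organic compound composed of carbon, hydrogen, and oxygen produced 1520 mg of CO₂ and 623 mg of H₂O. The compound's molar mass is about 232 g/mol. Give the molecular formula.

mol C = 1.52 g CO₂ ÷ 44.009 g/mol = 0.03454 mol
mol H = 2 × 0.623 g H₂O ÷ 18.015 g/mol = 0.06916 mol
mass O = 0.669 − (0.4148 + 0.06972) = 0.1844 g → mol O = 0.1844 ÷ 15.999 = 0.01153 mol
Divide by the smallest (0.01153 mol): C 2.996, H 6.000, O 1.000
Empirical formula: C3H6O
Empirical-formula mass = 58.08 g/mol; 232 ÷ 58.08 ≈ 4, so the molecular formula is C12H24O4.

C12H24O4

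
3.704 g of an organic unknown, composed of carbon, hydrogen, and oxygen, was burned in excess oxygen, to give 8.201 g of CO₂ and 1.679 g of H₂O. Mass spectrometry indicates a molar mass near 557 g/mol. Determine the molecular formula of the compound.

C28H28O12

mol C = 8.201 g CO₂ ÷ 44.009 g/mol = 0.18635 mol
mol H = 2 × 1.679 g H₂O ÷ 18.015 g/mol = 0.18640 mol
mass O = 3.704 − (2.2382 + 0.18789) = 1.2779 g → mol O = 1.2779 ÷ 15.999 = 0.079872 mol
Divide by the smallest (0.079872 mol): C 2.333, H 2.334, O 1.000
Multiplying each by 3 gives whole numbers: C 7.00, H 7.00, O 3.00
Empirical formula: C7H7O3
Empirical-formula mass = 139.13 g/mol; 557 ÷ 139.13 ≈ 4, so the molecular formula is C28H28O12.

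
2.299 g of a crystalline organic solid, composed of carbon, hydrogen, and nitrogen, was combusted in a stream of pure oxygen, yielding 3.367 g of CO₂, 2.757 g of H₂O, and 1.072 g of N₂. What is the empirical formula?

CH4N

mol C = 3.367 g CO₂ ÷ 44.009 g/mol = 0.076507 mol
mol H = 2 × 2.757 g H₂O ÷ 18.015 g/mol = 0.30608 mol
mol N = 2 × 1.072 g N₂ ÷ 28.014 g/mol = 0.076533 mol
Divide by the smallest (0.076507 mol): C 1.000, H 4.001, N 1.000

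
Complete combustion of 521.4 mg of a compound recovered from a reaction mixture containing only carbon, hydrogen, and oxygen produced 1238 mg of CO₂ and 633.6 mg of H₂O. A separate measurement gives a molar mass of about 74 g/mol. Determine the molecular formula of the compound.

C4H10O

mol C = 1.238 g CO₂ ÷ 44.009 g/mol = 0.028131 mol
mol H = 2 × 0.6336 g H₂O ÷ 18.015 g/mol = 0.070341 mol
mass O = 0.5214 − (0.33788 + 0.070904) = 0.11262 g → mol O = 0.11262 ÷ 15.999 = 0.0070391 mol
Divide by the smallest (0.0070391 mol): C 3.996, H 9.993, O 1.000
Empirical formula: C4H10O
Empirical-formula mass = 74.12 g/mol; 74 ÷ 74.12 ≈ 1, so the molecular formula is C4H10O.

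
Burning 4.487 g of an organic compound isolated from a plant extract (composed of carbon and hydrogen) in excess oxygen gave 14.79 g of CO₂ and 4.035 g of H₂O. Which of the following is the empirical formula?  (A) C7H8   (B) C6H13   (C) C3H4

(C) C3H4

mol C = 14.79 g CO₂ ÷ 44.009 g/mol = 0.33607 mol
mol H = 2 × 4.035 g H₂O ÷ 18.015 g/mol = 0.44796 mol
Divide by the smallest (0.33607 mol): C 1.000, H 1.333
Multiplying each by 3 gives whole numbers: C 3.00, H 4.00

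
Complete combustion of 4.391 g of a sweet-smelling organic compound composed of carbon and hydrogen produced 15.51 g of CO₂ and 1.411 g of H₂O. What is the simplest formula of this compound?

C9H4

mol C = 15.51 g CO₂ ÷ 44.009 g/mol = 0.35243 mol
mol H = 2 × 1.411 g H₂O ÷ 18.015 g/mol = 0.15665 mol
Divide by the smallest (0.15665 mol): C 2.250, H 1.000
Multiplying each by 4 gives whole numbers: C 9.00, H 4.00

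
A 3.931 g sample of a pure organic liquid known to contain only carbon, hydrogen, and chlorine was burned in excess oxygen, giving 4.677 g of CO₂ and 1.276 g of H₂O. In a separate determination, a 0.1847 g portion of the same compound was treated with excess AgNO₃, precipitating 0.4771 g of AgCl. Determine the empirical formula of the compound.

mol C = 4.677 g CO₂ ÷ 44.009 g/mol = 0.10627 mol
mol H = 2 × 1.276 g H₂O ÷ 18.015 g/mol = 0.14166 mol
From the AgCl data: mol Cl per gram of compound = (0.4771 ÷ 143.318) ÷ 0.1847 = 0.018024 mol/g, so in the 3.931 g combustion sample mol Cl = 0.070851 mol
Divide by the smallest (0.070851 mol): C 1.500, H 1.999, Cl 1.000
Multiplying each by 2 gives whole numbers: C 3.00, H 4.00, Cl 2.00

C3H4Cl2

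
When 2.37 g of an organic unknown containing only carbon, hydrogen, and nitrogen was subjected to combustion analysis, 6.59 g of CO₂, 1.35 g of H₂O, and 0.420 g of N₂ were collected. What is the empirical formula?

C5H5N

mol C = 6.59 g CO₂ ÷ 44.009 g/mol = 0.1497 mol
mol H = 2 × 1.35 g H₂O ÷ 18.015 g/mol = 0.1499 mol
mol N = 2 × 0.420 g N₂ ÷ 28.014 g/mol = 0.02999 mol
Divide by the smallest (0.02999 mol): C 4.994, H 4.998, N 1.000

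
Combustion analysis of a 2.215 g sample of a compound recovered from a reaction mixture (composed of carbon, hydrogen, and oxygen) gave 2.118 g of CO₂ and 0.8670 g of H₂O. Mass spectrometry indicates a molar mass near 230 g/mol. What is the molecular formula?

mol C = 2.118 g CO₂ ÷ 44.009 g/mol = 0.048127 mol
mol H = 2 × 0.8670 g H₂O ÷ 18.015 g/mol = 0.096253 mol
mass O = 2.215 − (0.57805 + 0.097023) = 1.5399 g → mol O = 1.5399 ÷ 15.999 = 0.096252 mol
Divide by the smallest (0.048127 mol): C 1.000, H 2.000, O 2.000
Empirical formula: CH2O2
Empirical-formula mass = 46.02 g/mol; 230 ÷ 46.02 ≈ 5, so the molecular formula is C5H10O10.

C5H10O10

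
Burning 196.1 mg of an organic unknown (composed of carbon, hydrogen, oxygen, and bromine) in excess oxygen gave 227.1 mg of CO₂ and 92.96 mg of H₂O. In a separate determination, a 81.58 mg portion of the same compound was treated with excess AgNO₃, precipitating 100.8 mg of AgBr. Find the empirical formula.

mol C = 0.2271 g CO₂ ÷ 44.009 g/mol = 0.0051603 mol
mol H = 2 × 0.09296 g H₂O ÷ 18.015 g/mol = 0.010320 mol
From the AgBr data: mol Br per gram of compound = (0.1008 ÷ 187.772) ÷ 0.08158 = 0.0065803 mol/g, so in the 0.1961 g combustion sample mol Br = 0.0012904 mol
mass O = 0.1961 − (0.061980 + 0.010403 + 0.10311) = 0.020609 g → mol O = 0.020609 ÷ 15.999 = 0.0012881 mol
Divide by the smallest (0.0012881 mol): C 4.006, H 8.012, Br 1.002, O 1.000

C4H8BrO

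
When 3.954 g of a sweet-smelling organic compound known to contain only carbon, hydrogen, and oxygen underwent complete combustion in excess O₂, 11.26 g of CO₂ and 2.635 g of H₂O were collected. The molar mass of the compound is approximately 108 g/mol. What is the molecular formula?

mol C = 11.26 g CO₂ ÷ 44.009 g/mol = 0.25586 mol
mol H = 2 × 2.635 g H₂O ÷ 18.015 g/mol = 0.29253 mol
mass O = 3.954 − (3.0731 + 0.29487) = 0.58603 g → mol O = 0.58603 ÷ 15.999 = 0.036629 mol
Divide by the smallest (0.036629 mol): C 6.985, H 7.986, O 1.000
Empirical formula: C7H8O
Empirical-formula mass = 108.14 g/mol; 108 ÷ 108.14 ≈ 1, so the molecular formula is C7H8O.

C7H8O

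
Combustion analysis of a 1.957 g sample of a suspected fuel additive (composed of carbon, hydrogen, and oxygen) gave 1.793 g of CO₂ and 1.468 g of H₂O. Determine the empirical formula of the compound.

CH4O2

mol C = 1.793 g CO₂ ÷ 44.009 g/mol = 0.040742 mol
mol H = 2 × 1.468 g H₂O ÷ 18.015 g/mol = 0.16298 mol
mass O = 1.957 − (0.48935 + 0.16428) = 1.3034 g → mol O = 1.3034 ÷ 15.999 = 0.081466 mol
Divide by the smallest (0.040742 mol): C 1.000, H 4.000, O 2.000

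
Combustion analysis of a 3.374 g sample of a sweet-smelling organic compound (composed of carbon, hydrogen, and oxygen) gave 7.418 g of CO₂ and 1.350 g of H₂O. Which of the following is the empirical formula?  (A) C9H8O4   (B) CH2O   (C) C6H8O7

mol C = 7.418 g CO₂ ÷ 44.009 g/mol = 0.16856 mol
mol H = 2 × 1.350 g H₂O ÷ 18.015 g/mol = 0.14988 mol
mass O = 3.374 − (2.0245 + 0.15107) = 1.1984 g → mol O = 1.1984 ÷ 15.999 = 0.074904 mol
Divide by the smallest (0.074904 mol): C 2.250, H 2.001, O 1.000
Multiplying each by 4 gives whole numbers: C 9.00, H 8.00, O 4.00

(A) C9H8O4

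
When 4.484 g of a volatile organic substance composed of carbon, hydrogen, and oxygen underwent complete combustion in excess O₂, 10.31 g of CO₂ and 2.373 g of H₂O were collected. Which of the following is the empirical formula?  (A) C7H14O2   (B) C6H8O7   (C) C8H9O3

(C) C8H9O3

mol C = 10.31 g CO₂ ÷ 44.009 g/mol = 0.23427 mol
mol H = 2 × 2.373 g H₂O ÷ 18.015 g/mol = 0.26345 mol
mass O = 4.484 − (2.8138 + 0.26555) = 1.4046 g → mol O = 1.4046 ÷ 15.999 = 0.087795 mol
Divide by the smallest (0.087795 mol): C 2.668, H 3.001, O 1.000
Multiplying each by 3 gives whole numbers: C 8.01, H 9.00, O 3.00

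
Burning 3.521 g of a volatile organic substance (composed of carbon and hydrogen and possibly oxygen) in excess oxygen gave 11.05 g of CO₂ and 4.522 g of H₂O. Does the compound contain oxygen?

no

mol C = 11.05 g CO₂ ÷ 44.009 g/mol = 0.25109 mol
mol H = 2 × 4.522 g H₂O ÷ 18.015 g/mol = 0.50203 mol
C and H together account for 3.5218 g — essentially the entire 3.521 g sample — so the compound contains no oxygen.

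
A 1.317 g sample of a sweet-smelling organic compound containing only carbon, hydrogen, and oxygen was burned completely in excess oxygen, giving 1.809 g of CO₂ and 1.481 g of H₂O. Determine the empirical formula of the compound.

CH4O

mol C = 1.809 g CO₂ ÷ 44.009 g/mol = 0.041105 mol
mol H = 2 × 1.481 g H₂O ÷ 18.015 g/mol = 0.16442 mol
mass O = 1.317 − (0.49371 + 0.16573) = 0.65755 g → mol O = 0.65755 ÷ 15.999 = 0.041100 mol
Divide by the smallest (0.041100 mol): C 1.000, H 4.000, O 1.000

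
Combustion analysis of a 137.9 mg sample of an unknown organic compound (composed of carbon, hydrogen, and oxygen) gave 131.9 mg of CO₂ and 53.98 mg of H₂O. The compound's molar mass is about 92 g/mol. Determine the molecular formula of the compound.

C2H4O4

mol C = 0.1319 g CO₂ ÷ 44.009 g/mol = 0.0029971 mol
mol H = 2 × 0.05398 g H₂O ÷ 18.015 g/mol = 0.0059928 mol
mass O = 0.1379 − (0.035998 + 0.0060407) = 0.095861 g → mol O = 0.095861 ÷ 15.999 = 0.0059917 mol
Divide by the smallest (0.0029971 mol): C 1.000, H 2.000, O 1.999
Empirical formula: CH2O2
Empirical-formula mass = 46.02 g/mol; 92 ÷ 46.02 ≈ 2, so the molecular formula is C2H4O4.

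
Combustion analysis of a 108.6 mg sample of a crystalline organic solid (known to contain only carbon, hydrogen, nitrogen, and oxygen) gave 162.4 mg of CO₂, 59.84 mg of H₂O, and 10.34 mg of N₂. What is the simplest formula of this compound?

C5H9NO4

mol C = 0.1624 g CO₂ ÷ 44.009 g/mol = 0.0036902 mol
mol H = 2 × 0.05984 g H₂O ÷ 18.015 g/mol = 0.0066434 mol
mol N = 2 × 0.01034 g N₂ ÷ 28.014 g/mol = 0.00073820 mol
mass O = 0.1086 − (0.044322 + 0.0066965 + 0.010340) = 0.047241 g → mol O = 0.047241 ÷ 15.999 = 0.0029528 mol
Divide by the smallest (0.00073820 mol): C 4.999, H 8.999, N 1.000, O 4.000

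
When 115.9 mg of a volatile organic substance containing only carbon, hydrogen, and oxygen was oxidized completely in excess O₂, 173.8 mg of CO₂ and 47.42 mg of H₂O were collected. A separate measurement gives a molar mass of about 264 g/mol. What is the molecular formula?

C9H12O9

mol C = 0.1738 g CO₂ ÷ 44.009 g/mol = 0.0039492 mol
mol H = 2 × 0.04742 g H₂O ÷ 18.015 g/mol = 0.0052645 mol
mass O = 0.1159 − (0.047434 + 0.0053066) = 0.063160 g → mol O = 0.063160 ÷ 15.999 = 0.0039477 mol
Divide by the smallest (0.0039477 mol): C 1.000, H 1.334, O 1.000
Multiplying each by 3 gives whole numbers: C 3.00, H 4.00, O 3.00
Empirical formula: C3H4O3
Empirical-formula mass = 88.06 g/mol; 264 ÷ 88.06 ≈ 3, so the molecular formula is C9H12O9.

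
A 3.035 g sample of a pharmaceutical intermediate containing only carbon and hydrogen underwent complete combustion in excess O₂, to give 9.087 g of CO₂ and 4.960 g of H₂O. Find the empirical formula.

mol C = 9.087 g CO₂ ÷ 44.009 g/mol = 0.20648 mol
mol H = 2 × 4.960 g H₂O ÷ 18.015 g/mol = 0.55065 mol
Divide by the smallest (0.20648 mol): C 1.000, H 2.667
Multiplying each by 3 gives whole numbers: C 3.00, H 8.00

C3H8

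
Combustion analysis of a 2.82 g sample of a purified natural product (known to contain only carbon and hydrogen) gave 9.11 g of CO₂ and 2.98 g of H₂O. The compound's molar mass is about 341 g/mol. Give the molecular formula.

C25H40

mol C = 9.11 g CO₂ ÷ 44.009 g/mol = 0.2070 mol
mol H = 2 × 2.98 g H₂O ÷ 18.015 g/mol = 0.3308 mol
Divide by the smallest (0.2070 mol): C 1.000, H 1.598
Multiplying each by 5 gives whole numbers: C 5.00, H 7.99
Empirical formula: C5H8
Empirical-formula mass = 68.12 g/mol; 341 ÷ 68.12 ≈ 5, so the molecular formula is C25H40.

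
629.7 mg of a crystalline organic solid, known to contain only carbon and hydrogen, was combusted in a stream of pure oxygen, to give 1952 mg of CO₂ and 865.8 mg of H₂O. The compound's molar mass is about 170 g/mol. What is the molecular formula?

C12H26

mol C = 1.952 g CO₂ ÷ 44.009 g/mol = 0.044355 mol
mol H = 2 × 0.8658 g H₂O ÷ 18.015 g/mol = 0.096120 mol
Divide by the smallest (0.044355 mol): C 1.000, H 2.167
Multiplying each by 6 gives whole numbers: C 6.00, H 13.00
Empirical formula: C6H13
Empirical-formula mass = 85.17 g/mol; 170 ÷ 85.17 ≈ 2, so the molecular formula is C12H26.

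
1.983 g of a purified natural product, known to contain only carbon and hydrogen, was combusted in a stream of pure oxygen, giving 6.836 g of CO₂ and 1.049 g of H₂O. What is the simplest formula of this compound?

C4H3

mol C = 6.836 g CO₂ ÷ 44.009 g/mol = 0.15533 mol
mol H = 2 × 1.049 g H₂O ÷ 18.015 g/mol = 0.11646 mol
Divide by the smallest (0.11646 mol): C 1.334, H 1.000
Multiplying each by 3 gives whole numbers: C 4.00, H 3.00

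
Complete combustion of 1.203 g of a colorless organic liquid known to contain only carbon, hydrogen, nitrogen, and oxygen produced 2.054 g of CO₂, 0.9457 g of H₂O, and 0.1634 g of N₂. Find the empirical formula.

C4H9NO2

mol C = 2.054 g CO₂ ÷ 44.009 g/mol = 0.046672 mol
mol H = 2 × 0.9457 g H₂O ÷ 18.015 g/mol = 0.10499 mol
mol N = 2 × 0.1634 g N₂ ÷ 28.014 g/mol = 0.011666 mol
mass O = 1.203 − (0.56058 + 0.10583 + 0.16340) = 0.37319 g → mol O = 0.37319 ÷ 15.999 = 0.023326 mol
Divide by the smallest (0.011666 mol): C 4.001, H 9.000, N 1.000, O 2.000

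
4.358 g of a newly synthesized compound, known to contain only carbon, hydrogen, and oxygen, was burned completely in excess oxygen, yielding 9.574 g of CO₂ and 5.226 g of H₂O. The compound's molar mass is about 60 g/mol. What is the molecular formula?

mol C = 9.574 g CO₂ ÷ 44.009 g/mol = 0.21755 mol
mol H = 2 × 5.226 g H₂O ÷ 18.015 g/mol = 0.58018 mol
mass O = 4.358 − (2.6129 + 0.58482) = 1.1602 g → mol O = 1.1602 ÷ 15.999 = 0.072519 mol
Divide by the smallest (0.072519 mol): C 3.000, H 8.000, O 1.000
Empirical formula: C3H8O
Empirical-formula mass = 60.10 g/mol; 60 ÷ 60.10 ≈ 1, so the molecular formula is C3H8O.

C3H8O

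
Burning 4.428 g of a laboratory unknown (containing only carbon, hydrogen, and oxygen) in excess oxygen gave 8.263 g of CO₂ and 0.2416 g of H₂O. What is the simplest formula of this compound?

C7HO5

mol C = 8.263 g CO₂ ÷ 44.009 g/mol = 0.18776 mol
mol H = 2 × 0.2416 g H₂O ÷ 18.015 g/mol = 0.026822 mol
mass O = 4.428 − (2.2551 + 0.027037) = 2.1458 g → mol O = 2.1458 ÷ 15.999 = 0.13412 mol
Divide by the smallest (0.026822 mol): C 7.000, H 1.000, O 5.000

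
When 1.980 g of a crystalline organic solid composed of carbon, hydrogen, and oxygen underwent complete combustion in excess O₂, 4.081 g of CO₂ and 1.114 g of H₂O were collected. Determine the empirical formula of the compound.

mol C = 4.081 g CO₂ ÷ 44.009 g/mol = 0.092731 mol
mol H = 2 × 1.114 g H₂O ÷ 18.015 g/mol = 0.12367 mol
mass O = 1.980 − (1.1138 + 0.12466) = 0.74154 g → mol O = 0.74154 ÷ 15.999 = 0.046349 mol
Divide by the smallest (0.046349 mol): C 2.001, H 2.668, O 1.000
Multiplying each by 3 gives whole numbers: C 6.00, H 8.00, O 3.00

C6H8O3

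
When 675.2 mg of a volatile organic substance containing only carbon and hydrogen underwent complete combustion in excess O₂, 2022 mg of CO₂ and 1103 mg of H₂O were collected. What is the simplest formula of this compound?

mol C = 2.022 g CO₂ ÷ 44.009 g/mol = 0.045945 mol
mol H = 2 × 1.103 g H₂O ÷ 18.015 g/mol = 0.12245 mol
Divide by the smallest (0.045945 mol): C 1.000, H 2.665
Multiplying each by 3 gives whole numbers: C 3.00, H 8.00

C3H8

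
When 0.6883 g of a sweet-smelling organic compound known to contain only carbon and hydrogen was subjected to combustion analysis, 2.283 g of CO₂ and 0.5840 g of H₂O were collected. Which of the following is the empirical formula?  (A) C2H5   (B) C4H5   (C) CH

mol C = 2.283 g CO₂ ÷ 44.009 g/mol = 0.051876 mol
mol H = 2 × 0.5840 g H₂O ÷ 18.015 g/mol = 0.064835 mol
Divide by the smallest (0.051876 mol): C 1.000, H 1.250
Multiplying each by 4 gives whole numbers: C 4.00, H 5.00

(B) C4H5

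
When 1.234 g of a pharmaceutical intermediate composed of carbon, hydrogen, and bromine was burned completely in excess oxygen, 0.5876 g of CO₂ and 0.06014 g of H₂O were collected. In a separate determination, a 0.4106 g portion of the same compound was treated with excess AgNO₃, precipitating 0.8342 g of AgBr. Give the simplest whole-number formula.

mol C = 0.5876 g CO₂ ÷ 44.009 g/mol = 0.013352 mol
mol H = 2 × 0.06014 g H₂O ÷ 18.015 g/mol = 0.0066767 mol
From the AgBr data: mol Br per gram of compound = (0.8342 ÷ 187.772) ÷ 0.4106 = 0.010820 mol/g, so in the 1.234 g combustion sample mol Br = 0.013352 mol
Divide by the smallest (0.0066767 mol): C 2.000, H 1.000, Br 2.000

C2HBr2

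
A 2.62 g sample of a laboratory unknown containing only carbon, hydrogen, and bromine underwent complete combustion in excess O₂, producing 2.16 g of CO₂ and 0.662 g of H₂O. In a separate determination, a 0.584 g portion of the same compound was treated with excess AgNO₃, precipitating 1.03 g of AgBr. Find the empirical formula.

mol C = 2.16 g CO₂ ÷ 44.009 g/mol = 0.04908 mol
mol H = 2 × 0.662 g H₂O ÷ 18.015 g/mol = 0.07349 mol
From the AgBr data: mol Br per gram of compound = (1.03 ÷ 187.772) ÷ 0.584 = 0.009393 mol/g, so in the 2.62 g combustion sample mol Br = 0.02461 mol
Divide by the smallest (0.02461 mol): C 1.994, H 2.986, Br 1.000

C2H3Br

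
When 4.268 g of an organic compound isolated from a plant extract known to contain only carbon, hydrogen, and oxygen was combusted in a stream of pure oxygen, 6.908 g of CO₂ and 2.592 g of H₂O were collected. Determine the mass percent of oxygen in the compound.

mol C = 6.908 g CO₂ ÷ 44.009 g/mol = 0.15697 mol
mol H = 2 × 2.592 g H₂O ÷ 18.015 g/mol = 0.28776 mol
mass O = 4.268 − (1.8853 + 0.29006) = 2.0926 g → mol O = 2.0926 ÷ 15.999 = 0.13080 mol
mass % O = 2.0926 g ÷ 4.268 g × 100%

49.03%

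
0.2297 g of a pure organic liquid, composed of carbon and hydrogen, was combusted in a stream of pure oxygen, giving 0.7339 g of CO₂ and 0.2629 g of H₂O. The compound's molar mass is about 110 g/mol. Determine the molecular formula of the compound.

C8H14

mol C = 0.7339 g CO₂ ÷ 44.009 g/mol = 0.016676 mol
mol H = 2 × 0.2629 g H₂O ÷ 18.015 g/mol = 0.029187 mol
Divide by the smallest (0.016676 mol): C 1.000, H 1.750
Multiplying each by 4 gives whole numbers: C 4.00, H 7.00
Empirical formula: C4H7
Empirical-formula mass = 55.10 g/mol; 110 ÷ 55.10 ≈ 2, so the molecular formula is C8H14.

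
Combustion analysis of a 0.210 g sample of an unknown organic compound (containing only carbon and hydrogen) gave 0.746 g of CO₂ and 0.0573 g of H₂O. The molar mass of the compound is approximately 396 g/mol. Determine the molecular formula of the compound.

C32H12

mol C = 0.746 g CO₂ ÷ 44.009 g/mol = 0.01695 mol
mol H = 2 × 0.0573 g H₂O ÷ 18.015 g/mol = 0.006361 mol
Divide by the smallest (0.006361 mol): C 2.665, H 1.000
Multiplying each by 3 gives whole numbers: C 7.99, H 3.00
Empirical formula: C8H3
Empirical-formula mass = 99.11 g/mol; 396 ÷ 99.11 ≈ 4, so the molecular formula is C32H12.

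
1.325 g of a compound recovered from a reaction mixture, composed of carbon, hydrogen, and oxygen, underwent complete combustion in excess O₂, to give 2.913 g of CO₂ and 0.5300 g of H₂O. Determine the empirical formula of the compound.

C9H8O4

mol C = 2.913 g CO₂ ÷ 44.009 g/mol = 0.066191 mol
mol H = 2 × 0.5300 g H₂O ÷ 18.015 g/mol = 0.058840 mol
mass O = 1.325 − (0.79502 + 0.059311) = 0.47067 g → mol O = 0.47067 ÷ 15.999 = 0.029419 mol
Divide by the smallest (0.029419 mol): C 2.250, H 2.000, O 1.000
Multiplying each by 4 gives whole numbers: C 9.00, H 8.00, O 4.00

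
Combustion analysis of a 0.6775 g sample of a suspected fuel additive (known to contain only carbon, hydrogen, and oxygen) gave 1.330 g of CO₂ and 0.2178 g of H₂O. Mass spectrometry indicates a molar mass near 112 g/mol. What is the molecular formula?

mol C = 1.330 g CO₂ ÷ 44.009 g/mol = 0.030221 mol
mol H = 2 × 0.2178 g H₂O ÷ 18.015 g/mol = 0.024180 mol
mass O = 0.6775 − (0.36299 + 0.024373) = 0.29014 g → mol O = 0.29014 ÷ 15.999 = 0.018135 mol
Divide by the smallest (0.018135 mol): C 1.666, H 1.333, O 1.000
Multiplying each by 3 gives whole numbers: C 5.00, H 4.00, O 3.00
Empirical formula: C5H4O3
Empirical-formula mass = 112.08 g/mol; 112 ÷ 112.08 ≈ 1, so the molecular formula is C5H4O3.

C5H4O3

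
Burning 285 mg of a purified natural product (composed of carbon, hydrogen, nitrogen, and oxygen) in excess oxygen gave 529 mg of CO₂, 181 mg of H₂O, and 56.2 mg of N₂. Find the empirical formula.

mol C = 0.529 g CO₂ ÷ 44.009 g/mol = 0.01202 mol
mol H = 2 × 0.181 g H₂O ÷ 18.015 g/mol = 0.02009 mol
mol N = 2 × 0.0562 g N₂ ÷ 28.014 g/mol = 0.004012 mol
mass O = 0.285 − (0.1444 + 0.02026 + 0.05620) = 0.06417 g → mol O = 0.06417 ÷ 15.999 = 0.004011 mol
Divide by the smallest (0.004011 mol): C 2.997, H 5.010, N 1.000, O 1.000

C3H5NO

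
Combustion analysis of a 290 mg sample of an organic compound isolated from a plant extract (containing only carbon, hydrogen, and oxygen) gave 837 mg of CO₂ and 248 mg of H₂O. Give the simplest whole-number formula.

mol C = 0.837 g CO₂ ÷ 44.009 g/mol = 0.01902 mol
mol H = 2 × 0.248 g H₂O ÷ 18.015 g/mol = 0.02753 mol
mass O = 0.290 − (0.2284 + 0.02775) = 0.03381 g → mol O = 0.03381 ÷ 15.999 = 0.002113 mol
Divide by the smallest (0.002113 mol): C 8.999, H 13.028, O 1.000

C9H13O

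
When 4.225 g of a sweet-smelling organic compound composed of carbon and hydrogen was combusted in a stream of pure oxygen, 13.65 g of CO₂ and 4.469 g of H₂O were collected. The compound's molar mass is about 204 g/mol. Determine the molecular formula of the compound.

C15H24

mol C = 13.65 g CO₂ ÷ 44.009 g/mol = 0.31016 mol
mol H = 2 × 4.469 g H₂O ÷ 18.015 g/mol = 0.49614 mol
Divide by the smallest (0.31016 mol): C 1.000, H 1.600
Multiplying each by 5 gives whole numbers: C 5.00, H 8.00
Empirical formula: C5H8
Empirical-formula mass = 68.12 g/mol; 204 ÷ 68.12 ≈ 3, so the molecular formula is C15H24.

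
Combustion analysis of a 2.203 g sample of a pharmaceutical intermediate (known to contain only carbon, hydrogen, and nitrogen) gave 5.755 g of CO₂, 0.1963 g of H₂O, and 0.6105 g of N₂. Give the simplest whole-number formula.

mol C = 5.755 g CO₂ ÷ 44.009 g/mol = 0.13077 mol
mol H = 2 × 0.1963 g H₂O ÷ 18.015 g/mol = 0.021793 mol
mol N = 2 × 0.6105 g N₂ ÷ 28.014 g/mol = 0.043585 mol
Divide by the smallest (0.021793 mol): C 6.001, H 1.000, N 2.000

C6HN2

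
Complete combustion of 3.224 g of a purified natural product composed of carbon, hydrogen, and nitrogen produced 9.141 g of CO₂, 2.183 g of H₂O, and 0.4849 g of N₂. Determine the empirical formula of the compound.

mol C = 9.141 g CO₂ ÷ 44.009 g/mol = 0.20771 mol
mol H = 2 × 2.183 g H₂O ÷ 18.015 g/mol = 0.24235 mol
mol N = 2 × 0.4849 g N₂ ÷ 28.014 g/mol = 0.034618 mol
Divide by the smallest (0.034618 mol): C 6.000, H 7.001, N 1.000

C6H7N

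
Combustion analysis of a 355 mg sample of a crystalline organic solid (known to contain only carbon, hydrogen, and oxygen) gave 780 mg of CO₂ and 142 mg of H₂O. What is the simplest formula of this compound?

C9H8O4

mol C = 0.780 g CO₂ ÷ 44.009 g/mol = 0.01772 mol
mol H = 2 × 0.142 g H₂O ÷ 18.015 g/mol = 0.01576 mol
mass O = 0.355 − (0.2129 + 0.01589) = 0.1262 g → mol O = 0.1262 ÷ 15.999 = 0.007890 mol
Divide by the smallest (0.007890 mol): C 2.246, H 1.998, O 1.000
Multiplying each by 4 gives whole numbers: C 8.99, H 7.99, O 4.00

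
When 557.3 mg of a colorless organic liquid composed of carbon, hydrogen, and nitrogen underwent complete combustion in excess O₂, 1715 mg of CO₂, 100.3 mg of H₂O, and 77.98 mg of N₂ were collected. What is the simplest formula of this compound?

mol C = 1.715 g CO₂ ÷ 44.009 g/mol = 0.038969 mol
mol H = 2 × 0.1003 g H₂O ÷ 18.015 g/mol = 0.011135 mol
mol N = 2 × 0.07798 g N₂ ÷ 28.014 g/mol = 0.0055672 mol
Divide by the smallest (0.0055672 mol): C 7.000, H 2.000, N 1.000

C7H2N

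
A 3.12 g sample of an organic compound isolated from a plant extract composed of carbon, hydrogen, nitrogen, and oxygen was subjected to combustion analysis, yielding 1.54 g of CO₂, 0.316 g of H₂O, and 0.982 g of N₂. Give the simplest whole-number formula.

CHN2O3

mol C = 1.54 g CO₂ ÷ 44.009 g/mol = 0.03499 mol
mol H = 2 × 0.316 g H₂O ÷ 18.015 g/mol = 0.03508 mol
mol N = 2 × 0.982 g N₂ ÷ 28.014 g/mol = 0.07011 mol
mass O = 3.12 − (0.4203 + 0.03536 + 0.9820) = 1.682 g → mol O = 1.682 ÷ 15.999 = 0.1052 mol
Divide by the smallest (0.03499 mol): C 1.000, H 1.003, N 2.003, O 3.005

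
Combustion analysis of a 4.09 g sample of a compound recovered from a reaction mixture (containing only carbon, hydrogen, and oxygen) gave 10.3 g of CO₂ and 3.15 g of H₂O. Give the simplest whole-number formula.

C4H6O

mol C = 10.3 g CO₂ ÷ 44.009 g/mol = 0.2340 mol
mol H = 2 × 3.15 g H₂O ÷ 18.015 g/mol = 0.3497 mol
mass O = 4.09 − (2.811 + 0.3525) = 0.9264 g → mol O = 0.9264 ÷ 15.999 = 0.05790 mol
Divide by the smallest (0.05790 mol): C 4.042, H 6.039, O 1.000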